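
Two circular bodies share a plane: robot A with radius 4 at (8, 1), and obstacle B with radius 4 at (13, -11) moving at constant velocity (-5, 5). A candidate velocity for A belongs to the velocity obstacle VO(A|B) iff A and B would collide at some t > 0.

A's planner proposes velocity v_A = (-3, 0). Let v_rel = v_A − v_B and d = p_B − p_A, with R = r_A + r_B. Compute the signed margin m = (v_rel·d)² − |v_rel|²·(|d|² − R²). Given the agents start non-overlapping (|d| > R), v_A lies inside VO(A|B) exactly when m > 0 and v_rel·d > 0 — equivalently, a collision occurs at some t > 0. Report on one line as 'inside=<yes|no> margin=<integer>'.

d = (5, -12),  |d|² = 169;  R = 4+4 = 8,  c = 169−8² = 105
v_rel = (2, -5),  |v_rel|² = 29;  v_rel·d = (2)·(5) + (-5)·(-12) = 70
29·t² − 140·t + 105 = 0  ⇒  m = 70² − 29·105 = 1855
m = 1855 > 0,  v_rel·d = 70 > 0  ⇒  inside

inside=yes margin=1855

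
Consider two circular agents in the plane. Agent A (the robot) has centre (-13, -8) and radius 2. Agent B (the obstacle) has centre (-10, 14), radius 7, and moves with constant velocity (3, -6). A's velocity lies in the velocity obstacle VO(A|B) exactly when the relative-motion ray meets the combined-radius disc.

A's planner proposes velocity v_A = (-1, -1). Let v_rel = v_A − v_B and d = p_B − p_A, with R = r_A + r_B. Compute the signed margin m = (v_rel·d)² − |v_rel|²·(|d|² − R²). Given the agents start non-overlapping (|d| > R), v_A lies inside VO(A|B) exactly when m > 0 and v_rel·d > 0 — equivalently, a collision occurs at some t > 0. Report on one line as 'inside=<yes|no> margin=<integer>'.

d = (3, 22),  |d|² = 493;  R = 2+7 = 9,  c = 493−9² = 412
v_rel = (-4, 5),  |v_rel|² = 41;  v_rel·d = (-4)·(3) + (5)·(22) = 98
41·t² − 196·t + 412 = 0  ⇒  m = 98² − 41·412 = -7288
m = -7288 < 0,  v_rel·d = 98 > 0  ⇒  outside

inside=no margin=-7288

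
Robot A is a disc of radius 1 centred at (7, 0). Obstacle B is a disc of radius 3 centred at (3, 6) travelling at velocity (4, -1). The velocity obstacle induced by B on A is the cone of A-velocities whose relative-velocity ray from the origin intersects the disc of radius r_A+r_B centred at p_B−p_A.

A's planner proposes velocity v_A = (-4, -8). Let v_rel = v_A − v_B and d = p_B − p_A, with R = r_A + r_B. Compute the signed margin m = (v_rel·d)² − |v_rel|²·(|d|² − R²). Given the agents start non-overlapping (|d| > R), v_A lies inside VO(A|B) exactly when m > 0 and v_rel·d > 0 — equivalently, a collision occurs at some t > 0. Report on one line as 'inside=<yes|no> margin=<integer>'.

d = (-4, 6),  |d|² = 52;  R = 1+3 = 4,  c = 52−4² = 36
v_rel = (-8, -7),  |v_rel|² = 113;  v_rel·d = (-8)·(-4) + (-7)·(6) = -10
113·t² + 20·t + 36 = 0  ⇒  m = (-10)² − 113·36 = -3968
m = -3968 < 0,  v_rel·d = -10 < 0  ⇒  outside

inside=no margin=-3968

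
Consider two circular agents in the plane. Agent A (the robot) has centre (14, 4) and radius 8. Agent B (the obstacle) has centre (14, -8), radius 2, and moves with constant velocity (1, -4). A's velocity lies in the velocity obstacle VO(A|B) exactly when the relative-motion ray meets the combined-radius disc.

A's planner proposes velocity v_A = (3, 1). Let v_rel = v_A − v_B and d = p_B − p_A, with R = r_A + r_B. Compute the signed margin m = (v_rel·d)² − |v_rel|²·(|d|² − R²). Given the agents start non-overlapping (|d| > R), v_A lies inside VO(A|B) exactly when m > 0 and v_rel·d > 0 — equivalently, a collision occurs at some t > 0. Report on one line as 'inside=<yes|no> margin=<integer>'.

d = (0, -12),  |d|² = 144;  R = 8+2 = 10,  c = 144−10² = 44
v_rel = (2, 5),  |v_rel|² = 29;  v_rel·d = (2)·(0) + (5)·(-12) = -60
29·t² + 120·t + 44 = 0  ⇒  m = (-60)² − 29·44 = 2324
m = 2324 > 0,  v_rel·d = -60 < 0  ⇒  outside

inside=no margin=2324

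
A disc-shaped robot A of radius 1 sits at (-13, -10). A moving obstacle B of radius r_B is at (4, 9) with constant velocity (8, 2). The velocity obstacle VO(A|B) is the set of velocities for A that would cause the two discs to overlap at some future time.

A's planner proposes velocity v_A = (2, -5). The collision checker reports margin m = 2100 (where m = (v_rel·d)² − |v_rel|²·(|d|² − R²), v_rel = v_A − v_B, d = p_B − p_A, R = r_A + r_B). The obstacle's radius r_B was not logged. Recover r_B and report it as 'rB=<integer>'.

m = 2100
d = (17, 19);  v_rel = (-6, -7),  |v_rel|² = 85
v_rel×d = (-6)·(19) − (-7)·(17) = 5
since m = R²·85 − 5²:  R² = (25 + 2100) / 85 = 25
R = √25 = 5  ⇒  r_B = 5 − 1 = 4

rB=4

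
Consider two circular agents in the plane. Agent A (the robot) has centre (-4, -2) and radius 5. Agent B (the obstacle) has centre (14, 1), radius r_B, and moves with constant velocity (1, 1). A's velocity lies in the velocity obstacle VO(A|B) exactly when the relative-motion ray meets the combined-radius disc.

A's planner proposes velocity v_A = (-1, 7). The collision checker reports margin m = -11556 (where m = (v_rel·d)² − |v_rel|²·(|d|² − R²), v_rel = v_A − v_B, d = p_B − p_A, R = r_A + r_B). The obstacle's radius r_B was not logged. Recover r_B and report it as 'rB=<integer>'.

m = -11556
d = (18, 3);  v_rel = (-2, 6),  |v_rel|² = 40
v_rel×d = (-2)·(3) − (6)·(18) = -114
since m = R²·40 − (-114)²:  R² = (12996 + -11556) / 40 = 36
R = √36 = 6  ⇒  r_B = 6 − 5 = 1

rB=1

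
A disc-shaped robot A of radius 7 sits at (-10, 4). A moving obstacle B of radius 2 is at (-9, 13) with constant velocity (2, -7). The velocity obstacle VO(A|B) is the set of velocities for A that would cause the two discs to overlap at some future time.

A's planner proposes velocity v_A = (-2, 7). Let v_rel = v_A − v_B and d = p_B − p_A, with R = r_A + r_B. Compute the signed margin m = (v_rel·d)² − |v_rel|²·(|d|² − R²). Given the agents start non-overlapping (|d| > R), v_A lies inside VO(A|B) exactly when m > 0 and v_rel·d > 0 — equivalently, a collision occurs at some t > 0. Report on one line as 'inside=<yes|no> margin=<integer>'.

d = (1, 9),  |d|² = 82;  R = 7+2 = 9,  c = 82−9² = 1
v_rel = (-4, 14),  |v_rel|² = 212;  v_rel·d = (-4)·(1) + (14)·(9) = 122
212·t² − 244·t + 1 = 0  ⇒  m = 122² − 212·1 = 14672
m = 14672 > 0,  v_rel·d = 122 > 0  ⇒  inside

inside=yes margin=14672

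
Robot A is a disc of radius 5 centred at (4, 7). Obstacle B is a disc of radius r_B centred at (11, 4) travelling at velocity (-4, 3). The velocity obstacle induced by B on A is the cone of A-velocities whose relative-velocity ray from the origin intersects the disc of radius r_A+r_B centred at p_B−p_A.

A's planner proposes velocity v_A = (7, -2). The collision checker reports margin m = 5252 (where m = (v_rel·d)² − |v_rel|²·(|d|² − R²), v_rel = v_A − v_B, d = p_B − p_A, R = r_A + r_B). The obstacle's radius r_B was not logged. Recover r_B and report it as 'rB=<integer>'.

m = 5252
d = (7, -3);  v_rel = (11, -5),  |v_rel|² = 146
v_rel×d = (11)·(-3) − (-5)·(7) = 2
since m = R²·146 − 2²:  R² = (4 + 5252) / 146 = 36
R = √36 = 6  ⇒  r_B = 6 − 5 = 1

rB=1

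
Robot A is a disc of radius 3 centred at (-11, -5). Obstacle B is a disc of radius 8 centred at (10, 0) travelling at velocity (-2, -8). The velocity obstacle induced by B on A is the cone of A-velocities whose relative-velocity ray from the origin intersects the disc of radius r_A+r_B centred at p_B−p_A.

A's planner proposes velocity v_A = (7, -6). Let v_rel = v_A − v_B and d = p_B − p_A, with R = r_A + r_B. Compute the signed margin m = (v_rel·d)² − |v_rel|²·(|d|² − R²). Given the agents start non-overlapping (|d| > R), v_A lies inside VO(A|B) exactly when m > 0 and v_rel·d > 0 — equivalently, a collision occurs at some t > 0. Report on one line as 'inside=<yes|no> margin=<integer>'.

d = (21, 5),  |d|² = 466;  R = 3+8 = 11,  c = 466−11² = 345
v_rel = (9, 2),  |v_rel|² = 85;  v_rel·d = (9)·(21) + (2)·(5) = 199
85·t² − 398·t + 345 = 0  ⇒  m = 199² − 85·345 = 10276
m = 10276 > 0,  v_rel·d = 199 > 0  ⇒  inside

inside=yes margin=10276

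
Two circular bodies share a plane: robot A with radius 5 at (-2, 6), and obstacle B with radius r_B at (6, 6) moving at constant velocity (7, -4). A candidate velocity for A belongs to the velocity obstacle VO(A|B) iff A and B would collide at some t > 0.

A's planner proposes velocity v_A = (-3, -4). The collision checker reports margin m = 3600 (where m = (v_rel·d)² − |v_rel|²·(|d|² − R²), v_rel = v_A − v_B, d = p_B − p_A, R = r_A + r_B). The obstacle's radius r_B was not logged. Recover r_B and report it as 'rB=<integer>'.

m = 3600
d = (8, 0);  v_rel = (-10, 0),  |v_rel|² = 100
v_rel×d = (-10)·(0) − (0)·(8) = 0
since m = R²·100 − 0²:  R² = (0 + 3600) / 100 = 36
R = √36 = 6  ⇒  r_B = 6 − 5 = 1

rB=1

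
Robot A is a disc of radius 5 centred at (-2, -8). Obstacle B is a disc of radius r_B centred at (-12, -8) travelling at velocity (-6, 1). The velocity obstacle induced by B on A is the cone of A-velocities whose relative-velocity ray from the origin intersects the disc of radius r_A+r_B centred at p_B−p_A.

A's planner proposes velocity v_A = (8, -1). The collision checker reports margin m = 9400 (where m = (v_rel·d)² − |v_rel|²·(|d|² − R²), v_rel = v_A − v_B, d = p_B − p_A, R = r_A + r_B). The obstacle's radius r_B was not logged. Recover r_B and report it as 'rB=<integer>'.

m = 9400
d = (-10, 0);  v_rel = (14, -2),  |v_rel|² = 200
v_rel×d = (14)·(0) − (-2)·(-10) = -20
since m = R²·200 − (-20)²:  R² = (400 + 9400) / 200 = 49
R = √49 = 7  ⇒  r_B = 7 − 5 = 2

rB=2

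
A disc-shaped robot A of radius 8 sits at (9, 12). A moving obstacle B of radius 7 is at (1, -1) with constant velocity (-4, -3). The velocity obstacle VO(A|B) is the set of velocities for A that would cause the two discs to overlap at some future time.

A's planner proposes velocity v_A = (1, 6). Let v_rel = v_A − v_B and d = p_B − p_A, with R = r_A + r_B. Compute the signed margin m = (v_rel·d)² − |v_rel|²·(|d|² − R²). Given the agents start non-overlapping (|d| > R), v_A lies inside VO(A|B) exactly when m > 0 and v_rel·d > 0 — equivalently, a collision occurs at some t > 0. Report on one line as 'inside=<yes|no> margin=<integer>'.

d = (-8, -13),  |d|² = 233;  R = 8+7 = 15,  c = 233−15² = 8
v_rel = (5, 9),  |v_rel|² = 106;  v_rel·d = (5)·(-8) + (9)·(-13) = -157
106·t² + 314·t + 8 = 0  ⇒  m = (-157)² − 106·8 = 23801
m = 23801 > 0,  v_rel·d = -157 < 0  ⇒  outside

inside=no margin=23801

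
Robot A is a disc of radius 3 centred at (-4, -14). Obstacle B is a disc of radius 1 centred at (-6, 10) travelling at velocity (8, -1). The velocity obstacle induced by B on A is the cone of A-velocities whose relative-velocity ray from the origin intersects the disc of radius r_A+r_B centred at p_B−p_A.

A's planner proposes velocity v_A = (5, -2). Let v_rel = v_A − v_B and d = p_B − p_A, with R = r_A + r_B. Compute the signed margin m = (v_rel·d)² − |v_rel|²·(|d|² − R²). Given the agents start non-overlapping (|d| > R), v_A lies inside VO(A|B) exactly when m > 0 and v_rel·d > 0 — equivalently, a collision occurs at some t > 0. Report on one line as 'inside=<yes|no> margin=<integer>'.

d = (-2, 24),  |d|² = 580;  R = 3+1 = 4,  c = 580−4² = 564
v_rel = (-3, -1),  |v_rel|² = 10;  v_rel·d = (-3)·(-2) + (-1)·(24) = -18
10·t² + 36·t + 564 = 0  ⇒  m = (-18)² − 10·564 = -5316
m = -5316 < 0,  v_rel·d = -18 < 0  ⇒  outside

inside=no margin=-5316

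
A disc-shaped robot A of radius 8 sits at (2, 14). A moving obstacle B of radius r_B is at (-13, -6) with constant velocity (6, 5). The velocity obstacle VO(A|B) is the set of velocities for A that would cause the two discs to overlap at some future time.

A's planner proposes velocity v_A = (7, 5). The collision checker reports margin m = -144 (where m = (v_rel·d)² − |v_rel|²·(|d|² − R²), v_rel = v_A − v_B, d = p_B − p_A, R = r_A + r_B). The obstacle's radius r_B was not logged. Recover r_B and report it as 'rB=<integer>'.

m = -144
d = (-15, -20);  v_rel = (1, 0),  |v_rel|² = 1
v_rel×d = (1)·(-20) − (0)·(-15) = -20
since m = R²·1 − (-20)²:  R² = (400 + -144) / 1 = 256
R = √256 = 16  ⇒  r_B = 16 − 8 = 8

rB=8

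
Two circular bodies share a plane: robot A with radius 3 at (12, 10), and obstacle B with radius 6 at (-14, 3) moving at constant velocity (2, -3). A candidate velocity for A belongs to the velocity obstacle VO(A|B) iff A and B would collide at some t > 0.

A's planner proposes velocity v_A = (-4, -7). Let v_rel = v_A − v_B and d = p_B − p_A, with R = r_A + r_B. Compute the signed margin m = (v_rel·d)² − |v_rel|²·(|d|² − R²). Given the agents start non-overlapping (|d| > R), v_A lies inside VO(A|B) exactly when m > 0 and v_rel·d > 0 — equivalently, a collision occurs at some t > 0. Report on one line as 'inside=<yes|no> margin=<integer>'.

d = (-26, -7),  |d|² = 725;  R = 3+6 = 9,  c = 725−9² = 644
v_rel = (-6, -4),  |v_rel|² = 52;  v_rel·d = (-6)·(-26) + (-4)·(-7) = 184
52·t² − 368·t + 644 = 0  ⇒  m = 184² − 52·644 = 368
m = 368 > 0,  v_rel·d = 184 > 0  ⇒  inside

inside=yes margin=368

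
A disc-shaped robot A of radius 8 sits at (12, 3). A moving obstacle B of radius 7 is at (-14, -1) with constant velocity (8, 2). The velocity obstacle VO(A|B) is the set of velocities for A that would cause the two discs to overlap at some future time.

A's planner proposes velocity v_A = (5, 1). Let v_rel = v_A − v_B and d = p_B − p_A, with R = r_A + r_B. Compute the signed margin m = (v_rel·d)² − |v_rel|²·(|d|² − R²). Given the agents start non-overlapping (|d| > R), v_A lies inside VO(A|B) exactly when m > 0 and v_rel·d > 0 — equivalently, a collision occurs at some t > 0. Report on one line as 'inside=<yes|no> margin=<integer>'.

d = (-26, -4),  |d|² = 692;  R = 8+7 = 15,  c = 692−15² = 467
v_rel = (-3, -1),  |v_rel|² = 10;  v_rel·d = (-3)·(-26) + (-1)·(-4) = 82
10·t² − 164·t + 467 = 0  ⇒  m = 82² − 10·467 = 2054
m = 2054 > 0,  v_rel·d = 82 > 0  ⇒  inside

inside=yes margin=2054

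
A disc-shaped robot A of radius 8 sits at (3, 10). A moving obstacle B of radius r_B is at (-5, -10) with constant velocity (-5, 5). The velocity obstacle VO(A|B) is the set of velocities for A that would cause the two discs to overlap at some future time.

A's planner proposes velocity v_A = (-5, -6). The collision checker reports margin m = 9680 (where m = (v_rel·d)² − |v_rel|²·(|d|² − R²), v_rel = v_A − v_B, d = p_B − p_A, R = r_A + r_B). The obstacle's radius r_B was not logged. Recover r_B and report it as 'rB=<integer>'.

m = 9680
d = (-8, -20);  v_rel = (0, -11),  |v_rel|² = 121
v_rel×d = (0)·(-20) − (-11)·(-8) = -88
since m = R²·121 − (-88)²:  R² = (7744 + 9680) / 121 = 144
R = √144 = 12  ⇒  r_B = 12 − 8 = 4

rB=4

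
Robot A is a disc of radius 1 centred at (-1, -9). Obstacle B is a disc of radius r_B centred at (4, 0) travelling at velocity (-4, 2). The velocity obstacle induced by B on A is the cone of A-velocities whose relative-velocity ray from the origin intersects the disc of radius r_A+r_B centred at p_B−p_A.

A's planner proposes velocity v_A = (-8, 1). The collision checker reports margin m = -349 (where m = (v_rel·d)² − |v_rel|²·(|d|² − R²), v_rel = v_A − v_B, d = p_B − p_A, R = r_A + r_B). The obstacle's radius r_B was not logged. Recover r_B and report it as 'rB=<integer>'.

m = -349
d = (5, 9);  v_rel = (-4, -1),  |v_rel|² = 17
v_rel×d = (-4)·(9) − (-1)·(5) = -31
since m = R²·17 − (-31)²:  R² = (961 + -349) / 17 = 36
R = √36 = 6  ⇒  r_B = 6 − 1 = 5

rB=5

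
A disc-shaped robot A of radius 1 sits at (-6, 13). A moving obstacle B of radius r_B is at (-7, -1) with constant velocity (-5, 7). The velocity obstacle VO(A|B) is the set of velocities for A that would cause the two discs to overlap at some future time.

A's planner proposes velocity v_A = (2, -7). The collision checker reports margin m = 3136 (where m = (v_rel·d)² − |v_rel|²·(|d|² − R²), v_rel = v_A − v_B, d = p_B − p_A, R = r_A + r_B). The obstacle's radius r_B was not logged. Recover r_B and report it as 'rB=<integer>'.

m = 3136
d = (-1, -14);  v_rel = (7, -14),  |v_rel|² = 245
v_rel×d = (7)·(-14) − (-14)·(-1) = -112
since m = R²·245 − (-112)²:  R² = (12544 + 3136) / 245 = 64
R = √64 = 8  ⇒  r_B = 8 − 1 = 7

rB=7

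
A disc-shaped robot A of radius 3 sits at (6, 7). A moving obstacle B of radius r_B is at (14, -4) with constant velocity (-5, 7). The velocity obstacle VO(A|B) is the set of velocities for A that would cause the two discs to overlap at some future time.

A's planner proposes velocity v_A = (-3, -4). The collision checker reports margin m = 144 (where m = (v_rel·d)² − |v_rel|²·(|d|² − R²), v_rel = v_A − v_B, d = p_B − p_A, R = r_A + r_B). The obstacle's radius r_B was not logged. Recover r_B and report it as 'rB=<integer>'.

m = 144
d = (8, -11);  v_rel = (2, -11),  |v_rel|² = 125
v_rel×d = (2)·(-11) − (-11)·(8) = 66
since m = R²·125 − 66²:  R² = (4356 + 144) / 125 = 36
R = √36 = 6  ⇒  r_B = 6 − 3 = 3

rB=3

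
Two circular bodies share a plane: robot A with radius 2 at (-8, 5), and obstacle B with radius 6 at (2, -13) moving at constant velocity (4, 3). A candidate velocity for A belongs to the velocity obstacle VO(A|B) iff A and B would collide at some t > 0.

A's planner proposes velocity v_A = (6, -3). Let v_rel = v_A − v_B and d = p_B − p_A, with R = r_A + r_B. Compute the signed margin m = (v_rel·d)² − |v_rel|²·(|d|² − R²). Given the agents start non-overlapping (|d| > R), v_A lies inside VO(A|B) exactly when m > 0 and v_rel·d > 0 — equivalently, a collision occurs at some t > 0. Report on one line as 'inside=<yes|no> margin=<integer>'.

d = (10, -18),  |d|² = 424;  R = 2+6 = 8,  c = 424−8² = 360
v_rel = (2, -6),  |v_rel|² = 40;  v_rel·d = (2)·(10) + (-6)·(-18) = 128
40·t² − 256·t + 360 = 0  ⇒  m = 128² − 40·360 = 1984
m = 1984 > 0,  v_rel·d = 128 > 0  ⇒  inside

inside=yes margin=1984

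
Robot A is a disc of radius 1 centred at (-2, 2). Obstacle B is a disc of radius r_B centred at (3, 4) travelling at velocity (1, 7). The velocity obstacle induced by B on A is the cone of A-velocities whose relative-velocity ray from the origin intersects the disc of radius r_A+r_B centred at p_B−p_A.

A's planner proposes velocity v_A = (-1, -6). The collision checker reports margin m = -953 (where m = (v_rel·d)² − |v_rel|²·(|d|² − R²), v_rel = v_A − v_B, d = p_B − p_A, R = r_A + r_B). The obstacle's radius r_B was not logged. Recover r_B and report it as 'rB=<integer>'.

m = -953
d = (5, 2);  v_rel = (-2, -13),  |v_rel|² = 173
v_rel×d = (-2)·(2) − (-13)·(5) = 61
since m = R²·173 − 61²:  R² = (3721 + -953) / 173 = 16
R = √16 = 4  ⇒  r_B = 4 − 1 = 3

rB=3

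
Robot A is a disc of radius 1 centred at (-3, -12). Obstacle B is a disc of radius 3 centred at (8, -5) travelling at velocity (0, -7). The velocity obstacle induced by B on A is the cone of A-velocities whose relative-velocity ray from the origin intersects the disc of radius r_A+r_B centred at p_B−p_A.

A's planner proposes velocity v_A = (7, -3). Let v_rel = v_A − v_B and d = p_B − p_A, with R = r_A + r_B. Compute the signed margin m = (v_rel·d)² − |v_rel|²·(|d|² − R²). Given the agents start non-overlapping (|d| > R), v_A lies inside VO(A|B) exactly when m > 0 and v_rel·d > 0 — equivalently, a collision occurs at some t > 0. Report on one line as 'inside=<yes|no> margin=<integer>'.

d = (11, 7),  |d|² = 170;  R = 1+3 = 4,  c = 170−4² = 154
v_rel = (7, 4),  |v_rel|² = 65;  v_rel·d = (7)·(11) + (4)·(7) = 105
65·t² − 210·t + 154 = 0  ⇒  m = 105² − 65·154 = 1015
m = 1015 > 0,  v_rel·d = 105 > 0  ⇒  inside

inside=yes margin=1015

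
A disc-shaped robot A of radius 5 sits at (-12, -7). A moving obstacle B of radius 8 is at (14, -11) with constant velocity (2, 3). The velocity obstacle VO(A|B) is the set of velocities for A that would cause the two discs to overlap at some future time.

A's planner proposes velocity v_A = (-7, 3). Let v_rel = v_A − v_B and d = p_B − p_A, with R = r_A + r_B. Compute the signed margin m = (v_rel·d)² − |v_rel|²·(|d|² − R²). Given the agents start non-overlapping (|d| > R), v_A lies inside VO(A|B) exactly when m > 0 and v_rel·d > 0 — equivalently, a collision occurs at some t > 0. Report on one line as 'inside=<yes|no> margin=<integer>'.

d = (26, -4),  |d|² = 692;  R = 5+8 = 13,  c = 692−13² = 523
v_rel = (-9, 0),  |v_rel|² = 81;  v_rel·d = (-9)·(26) + (0)·(-4) = -234
81·t² + 468·t + 523 = 0  ⇒  m = (-234)² − 81·523 = 12393
m = 12393 > 0,  v_rel·d = -234 < 0  ⇒  outside

inside=no margin=12393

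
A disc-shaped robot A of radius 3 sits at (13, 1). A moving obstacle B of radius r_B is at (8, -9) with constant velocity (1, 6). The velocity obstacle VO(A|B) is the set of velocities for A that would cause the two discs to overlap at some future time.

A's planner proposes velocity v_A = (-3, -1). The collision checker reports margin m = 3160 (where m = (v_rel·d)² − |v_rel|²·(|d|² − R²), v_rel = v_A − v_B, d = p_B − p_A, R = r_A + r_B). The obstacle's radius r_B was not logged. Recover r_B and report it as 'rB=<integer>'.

m = 3160
d = (-5, -10);  v_rel = (-4, -7),  |v_rel|² = 65
v_rel×d = (-4)·(-10) − (-7)·(-5) = 5
since m = R²·65 − 5²:  R² = (25 + 3160) / 65 = 49
R = √49 = 7  ⇒  r_B = 7 − 3 = 4

rB=4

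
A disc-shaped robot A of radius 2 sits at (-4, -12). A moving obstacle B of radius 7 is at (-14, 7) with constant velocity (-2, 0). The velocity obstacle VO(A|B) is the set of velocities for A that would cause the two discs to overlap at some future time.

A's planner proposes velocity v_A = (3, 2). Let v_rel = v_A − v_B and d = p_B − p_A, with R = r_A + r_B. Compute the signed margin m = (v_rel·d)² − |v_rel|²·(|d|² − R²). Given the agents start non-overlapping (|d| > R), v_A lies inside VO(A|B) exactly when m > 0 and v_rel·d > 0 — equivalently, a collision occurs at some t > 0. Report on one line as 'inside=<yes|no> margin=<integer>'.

d = (-10, 19),  |d|² = 461;  R = 2+7 = 9,  c = 461−9² = 380
v_rel = (5, 2),  |v_rel|² = 29;  v_rel·d = (5)·(-10) + (2)·(19) = -12
29·t² + 24·t + 380 = 0  ⇒  m = (-12)² − 29·380 = -10876
m = -10876 < 0,  v_rel·d = -12 < 0  ⇒  outside

inside=no margin=-10876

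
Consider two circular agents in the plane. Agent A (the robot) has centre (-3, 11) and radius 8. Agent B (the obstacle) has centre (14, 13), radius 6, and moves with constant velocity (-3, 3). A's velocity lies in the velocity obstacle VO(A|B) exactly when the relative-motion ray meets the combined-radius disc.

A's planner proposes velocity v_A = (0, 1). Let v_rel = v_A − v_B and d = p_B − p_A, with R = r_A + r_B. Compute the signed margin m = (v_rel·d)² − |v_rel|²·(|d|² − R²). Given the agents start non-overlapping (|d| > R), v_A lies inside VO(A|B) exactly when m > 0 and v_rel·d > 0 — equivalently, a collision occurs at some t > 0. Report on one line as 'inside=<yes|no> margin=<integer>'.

d = (17, 2),  |d|² = 293;  R = 8+6 = 14,  c = 293−14² = 97
v_rel = (3, -2),  |v_rel|² = 13;  v_rel·d = (3)·(17) + (-2)·(2) = 47
13·t² − 94·t + 97 = 0  ⇒  m = 47² − 13·97 = 948
m = 948 > 0,  v_rel·d = 47 > 0  ⇒  inside

inside=yes margin=948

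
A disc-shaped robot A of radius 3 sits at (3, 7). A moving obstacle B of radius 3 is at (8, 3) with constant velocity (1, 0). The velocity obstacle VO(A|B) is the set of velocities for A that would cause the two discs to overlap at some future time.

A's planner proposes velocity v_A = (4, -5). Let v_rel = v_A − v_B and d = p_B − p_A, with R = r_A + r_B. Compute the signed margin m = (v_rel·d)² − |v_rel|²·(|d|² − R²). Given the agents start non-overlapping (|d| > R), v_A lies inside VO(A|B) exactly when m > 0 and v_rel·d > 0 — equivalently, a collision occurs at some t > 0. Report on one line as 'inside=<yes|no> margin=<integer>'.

d = (5, -4),  |d|² = 41;  R = 3+3 = 6,  c = 41−6² = 5
v_rel = (3, -5),  |v_rel|² = 34;  v_rel·d = (3)·(5) + (-5)·(-4) = 35
34·t² − 70·t + 5 = 0  ⇒  m = 35² − 34·5 = 1055
m = 1055 > 0,  v_rel·d = 35 > 0  ⇒  inside

inside=yes margin=1055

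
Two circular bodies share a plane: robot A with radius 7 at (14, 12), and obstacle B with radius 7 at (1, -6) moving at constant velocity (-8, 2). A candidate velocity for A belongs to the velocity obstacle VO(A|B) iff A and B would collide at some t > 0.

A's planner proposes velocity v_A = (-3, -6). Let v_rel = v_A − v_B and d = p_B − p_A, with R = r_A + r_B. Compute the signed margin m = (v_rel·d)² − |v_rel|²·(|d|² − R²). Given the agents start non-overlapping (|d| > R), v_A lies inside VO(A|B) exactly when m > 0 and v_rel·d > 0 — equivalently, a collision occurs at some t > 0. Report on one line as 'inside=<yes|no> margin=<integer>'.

d = (-13, -18),  |d|² = 493;  R = 7+7 = 14,  c = 493−14² = 297
v_rel = (5, -8),  |v_rel|² = 89;  v_rel·d = (5)·(-13) + (-8)·(-18) = 79
89·t² − 158·t + 297 = 0  ⇒  m = 79² − 89·297 = -20192
m = -20192 < 0,  v_rel·d = 79 > 0  ⇒  outside

inside=no margin=-20192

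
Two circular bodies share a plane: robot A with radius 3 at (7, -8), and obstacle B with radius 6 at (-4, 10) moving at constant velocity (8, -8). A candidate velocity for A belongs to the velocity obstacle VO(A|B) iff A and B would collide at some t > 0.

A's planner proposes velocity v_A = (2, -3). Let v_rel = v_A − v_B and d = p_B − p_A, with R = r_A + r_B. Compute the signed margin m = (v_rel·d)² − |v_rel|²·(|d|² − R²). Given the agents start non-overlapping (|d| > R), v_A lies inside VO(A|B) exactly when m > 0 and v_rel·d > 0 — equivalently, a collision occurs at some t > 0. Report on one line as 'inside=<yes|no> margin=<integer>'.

d = (-11, 18),  |d|² = 445;  R = 3+6 = 9,  c = 445−9² = 364
v_rel = (-6, 5),  |v_rel|² = 61;  v_rel·d = (-6)·(-11) + (5)·(18) = 156
61·t² − 312·t + 364 = 0  ⇒  m = 156² − 61·364 = 2132
m = 2132 > 0,  v_rel·d = 156 > 0  ⇒  inside

inside=yes margin=2132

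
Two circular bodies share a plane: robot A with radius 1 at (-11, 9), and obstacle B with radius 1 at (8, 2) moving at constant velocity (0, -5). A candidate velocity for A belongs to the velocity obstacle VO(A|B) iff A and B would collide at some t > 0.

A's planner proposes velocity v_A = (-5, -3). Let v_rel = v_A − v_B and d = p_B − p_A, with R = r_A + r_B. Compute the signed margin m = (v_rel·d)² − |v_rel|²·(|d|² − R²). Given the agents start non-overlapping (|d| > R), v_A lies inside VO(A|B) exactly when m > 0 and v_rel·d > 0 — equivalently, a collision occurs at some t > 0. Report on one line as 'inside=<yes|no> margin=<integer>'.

d = (19, -7),  |d|² = 410;  R = 1+1 = 2,  c = 410−2² = 406
v_rel = (-5, 2),  |v_rel|² = 29;  v_rel·d = (-5)·(19) + (2)·(-7) = -109
29·t² + 218·t + 406 = 0  ⇒  m = (-109)² − 29·406 = 107
m = 107 > 0,  v_rel·d = -109 < 0  ⇒  outside

inside=no margin=107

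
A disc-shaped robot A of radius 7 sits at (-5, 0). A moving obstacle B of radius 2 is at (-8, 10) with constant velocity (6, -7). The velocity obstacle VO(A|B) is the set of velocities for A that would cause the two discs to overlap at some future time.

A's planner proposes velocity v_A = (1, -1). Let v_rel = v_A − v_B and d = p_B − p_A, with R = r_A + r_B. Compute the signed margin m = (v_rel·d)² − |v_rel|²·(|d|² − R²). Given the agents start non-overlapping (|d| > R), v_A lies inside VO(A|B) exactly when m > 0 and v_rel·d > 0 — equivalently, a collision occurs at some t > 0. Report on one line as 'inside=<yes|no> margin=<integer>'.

d = (-3, 10),  |d|² = 109;  R = 7+2 = 9,  c = 109−9² = 28
v_rel = (-5, 6),  |v_rel|² = 61;  v_rel·d = (-5)·(-3) + (6)·(10) = 75
61·t² − 150·t + 28 = 0  ⇒  m = 75² − 61·28 = 3917
m = 3917 > 0,  v_rel·d = 75 > 0  ⇒  inside

inside=yes margin=3917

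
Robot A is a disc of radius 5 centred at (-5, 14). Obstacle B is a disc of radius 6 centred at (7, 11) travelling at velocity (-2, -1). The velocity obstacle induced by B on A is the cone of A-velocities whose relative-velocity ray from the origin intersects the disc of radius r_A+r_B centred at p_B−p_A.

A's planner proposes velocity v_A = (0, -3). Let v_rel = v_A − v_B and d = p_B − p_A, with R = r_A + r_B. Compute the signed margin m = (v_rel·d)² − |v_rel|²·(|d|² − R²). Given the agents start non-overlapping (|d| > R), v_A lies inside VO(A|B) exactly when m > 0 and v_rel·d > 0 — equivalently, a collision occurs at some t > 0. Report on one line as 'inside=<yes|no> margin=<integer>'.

d = (12, -3),  |d|² = 153;  R = 5+6 = 11,  c = 153−11² = 32
v_rel = (2, -2),  |v_rel|² = 8;  v_rel·d = (2)·(12) + (-2)·(-3) = 30
8·t² − 60·t + 32 = 0  ⇒  m = 30² − 8·32 = 644
m = 644 > 0,  v_rel·d = 30 > 0  ⇒  inside

inside=yes margin=644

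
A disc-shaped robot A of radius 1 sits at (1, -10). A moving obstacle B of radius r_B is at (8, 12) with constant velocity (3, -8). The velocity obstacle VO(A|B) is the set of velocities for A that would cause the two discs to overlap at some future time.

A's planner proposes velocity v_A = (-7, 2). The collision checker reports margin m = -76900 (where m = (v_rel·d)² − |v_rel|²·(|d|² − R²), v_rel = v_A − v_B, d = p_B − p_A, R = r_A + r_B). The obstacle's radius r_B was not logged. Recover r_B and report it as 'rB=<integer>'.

m = -76900
d = (7, 22);  v_rel = (-10, 10),  |v_rel|² = 200
v_rel×d = (-10)·(22) − (10)·(7) = -290
since m = R²·200 − (-290)²:  R² = (84100 + -76900) / 200 = 36
R = √36 = 6  ⇒  r_B = 6 − 1 = 5

rB=5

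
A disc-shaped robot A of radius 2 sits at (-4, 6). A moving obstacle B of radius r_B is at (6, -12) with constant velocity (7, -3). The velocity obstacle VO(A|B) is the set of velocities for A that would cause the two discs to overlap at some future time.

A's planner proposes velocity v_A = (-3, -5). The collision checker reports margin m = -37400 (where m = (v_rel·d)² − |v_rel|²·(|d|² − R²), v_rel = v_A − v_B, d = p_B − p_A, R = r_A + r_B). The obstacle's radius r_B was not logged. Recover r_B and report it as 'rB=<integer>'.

m = -37400
d = (10, -18);  v_rel = (-10, -2),  |v_rel|² = 104
v_rel×d = (-10)·(-18) − (-2)·(10) = 200
since m = R²·104 − 200²:  R² = (40000 + -37400) / 104 = 25
R = √25 = 5  ⇒  r_B = 5 − 2 = 3

rB=3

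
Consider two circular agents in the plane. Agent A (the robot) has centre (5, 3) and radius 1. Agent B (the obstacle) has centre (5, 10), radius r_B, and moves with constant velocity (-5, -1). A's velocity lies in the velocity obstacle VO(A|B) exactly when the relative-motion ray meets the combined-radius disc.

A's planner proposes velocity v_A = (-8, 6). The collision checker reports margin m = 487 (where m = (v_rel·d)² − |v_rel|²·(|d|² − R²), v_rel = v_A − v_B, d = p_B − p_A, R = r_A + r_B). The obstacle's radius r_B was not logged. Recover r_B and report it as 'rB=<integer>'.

m = 487
d = (0, 7);  v_rel = (-3, 7),  |v_rel|² = 58
v_rel×d = (-3)·(7) − (7)·(0) = -21
since m = R²·58 − (-21)²:  R² = (441 + 487) / 58 = 16
R = √16 = 4  ⇒  r_B = 4 − 1 = 3

rB=3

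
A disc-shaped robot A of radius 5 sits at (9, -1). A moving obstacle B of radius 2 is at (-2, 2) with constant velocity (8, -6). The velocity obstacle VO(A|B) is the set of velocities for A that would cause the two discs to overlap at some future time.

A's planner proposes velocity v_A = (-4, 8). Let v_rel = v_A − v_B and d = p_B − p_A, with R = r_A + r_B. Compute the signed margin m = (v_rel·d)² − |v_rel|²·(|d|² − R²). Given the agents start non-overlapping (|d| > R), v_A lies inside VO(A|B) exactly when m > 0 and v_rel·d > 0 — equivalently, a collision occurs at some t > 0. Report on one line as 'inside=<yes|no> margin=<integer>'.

d = (-11, 3),  |d|² = 130;  R = 5+2 = 7,  c = 130−7² = 81
v_rel = (-12, 14),  |v_rel|² = 340;  v_rel·d = (-12)·(-11) + (14)·(3) = 174
340·t² − 348·t + 81 = 0  ⇒  m = 174² − 340·81 = 2736
m = 2736 > 0,  v_rel·d = 174 > 0  ⇒  inside

inside=yes margin=2736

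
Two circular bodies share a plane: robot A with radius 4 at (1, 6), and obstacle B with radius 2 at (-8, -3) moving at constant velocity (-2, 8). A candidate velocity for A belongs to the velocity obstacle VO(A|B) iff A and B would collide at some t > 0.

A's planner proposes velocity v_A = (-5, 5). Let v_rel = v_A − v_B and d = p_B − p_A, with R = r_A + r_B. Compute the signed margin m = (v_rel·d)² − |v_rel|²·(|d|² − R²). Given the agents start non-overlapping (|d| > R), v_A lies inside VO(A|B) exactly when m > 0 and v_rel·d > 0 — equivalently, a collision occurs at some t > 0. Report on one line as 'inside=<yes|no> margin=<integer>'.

d = (-9, -9),  |d|² = 162;  R = 4+2 = 6,  c = 162−6² = 126
v_rel = (-3, -3),  |v_rel|² = 18;  v_rel·d = (-3)·(-9) + (-3)·(-9) = 54
18·t² − 108·t + 126 = 0  ⇒  m = 54² − 18·126 = 648
m = 648 > 0,  v_rel·d = 54 > 0  ⇒  inside

inside=yes margin=648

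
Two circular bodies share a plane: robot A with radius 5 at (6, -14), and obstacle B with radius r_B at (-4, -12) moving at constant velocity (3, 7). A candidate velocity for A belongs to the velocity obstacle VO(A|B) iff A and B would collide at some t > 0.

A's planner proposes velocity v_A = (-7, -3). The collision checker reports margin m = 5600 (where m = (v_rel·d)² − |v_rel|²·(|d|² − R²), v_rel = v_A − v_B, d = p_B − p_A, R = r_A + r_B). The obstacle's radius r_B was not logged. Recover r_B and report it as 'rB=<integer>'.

m = 5600
d = (-10, 2);  v_rel = (-10, -10),  |v_rel|² = 200
v_rel×d = (-10)·(2) − (-10)·(-10) = -120
since m = R²·200 − (-120)²:  R² = (14400 + 5600) / 200 = 100
R = √100 = 10  ⇒  r_B = 10 − 5 = 5

rB=5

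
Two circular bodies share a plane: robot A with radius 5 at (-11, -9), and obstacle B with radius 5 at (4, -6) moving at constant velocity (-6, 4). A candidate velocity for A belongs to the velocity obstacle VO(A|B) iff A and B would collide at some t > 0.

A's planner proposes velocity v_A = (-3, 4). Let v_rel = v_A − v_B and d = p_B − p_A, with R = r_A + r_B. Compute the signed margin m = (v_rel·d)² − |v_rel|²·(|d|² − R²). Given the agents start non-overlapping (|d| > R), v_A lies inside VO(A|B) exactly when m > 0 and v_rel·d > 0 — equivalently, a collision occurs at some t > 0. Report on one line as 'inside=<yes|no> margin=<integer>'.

d = (15, 3),  |d|² = 234;  R = 5+5 = 10,  c = 234−10² = 134
v_rel = (3, 0),  |v_rel|² = 9;  v_rel·d = (3)·(15) + (0)·(3) = 45
9·t² − 90·t + 134 = 0  ⇒  m = 45² − 9·134 = 819
m = 819 > 0,  v_rel·d = 45 > 0  ⇒  inside

inside=yes margin=819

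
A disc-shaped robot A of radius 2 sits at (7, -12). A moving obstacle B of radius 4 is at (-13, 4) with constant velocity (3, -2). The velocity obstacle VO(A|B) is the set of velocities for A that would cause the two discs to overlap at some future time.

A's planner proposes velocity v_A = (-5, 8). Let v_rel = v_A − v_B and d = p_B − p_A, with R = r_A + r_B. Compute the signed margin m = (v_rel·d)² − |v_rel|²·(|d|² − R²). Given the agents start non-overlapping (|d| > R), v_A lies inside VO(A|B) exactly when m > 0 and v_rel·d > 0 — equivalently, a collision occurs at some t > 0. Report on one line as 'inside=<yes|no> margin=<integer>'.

d = (-20, 16),  |d|² = 656;  R = 2+4 = 6,  c = 656−6² = 620
v_rel = (-8, 10),  |v_rel|² = 164;  v_rel·d = (-8)·(-20) + (10)·(16) = 320
164·t² − 640·t + 620 = 0  ⇒  m = 320² − 164·620 = 720
m = 720 > 0,  v_rel·d = 320 > 0  ⇒  inside

inside=yes margin=720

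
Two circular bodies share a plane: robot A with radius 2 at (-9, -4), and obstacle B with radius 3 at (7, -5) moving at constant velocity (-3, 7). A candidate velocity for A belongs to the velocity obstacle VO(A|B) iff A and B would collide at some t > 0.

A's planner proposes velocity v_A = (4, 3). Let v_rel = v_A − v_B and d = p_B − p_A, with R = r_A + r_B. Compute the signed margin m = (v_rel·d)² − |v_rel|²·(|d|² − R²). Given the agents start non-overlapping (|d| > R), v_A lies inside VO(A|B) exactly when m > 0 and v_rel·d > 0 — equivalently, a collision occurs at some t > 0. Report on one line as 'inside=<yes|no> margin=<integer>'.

d = (16, -1),  |d|² = 257;  R = 2+3 = 5,  c = 257−5² = 232
v_rel = (7, -4),  |v_rel|² = 65;  v_rel·d = (7)·(16) + (-4)·(-1) = 116
65·t² − 232·t + 232 = 0  ⇒  m = 116² − 65·232 = -1624
m = -1624 < 0,  v_rel·d = 116 > 0  ⇒  outside

inside=no margin=-1624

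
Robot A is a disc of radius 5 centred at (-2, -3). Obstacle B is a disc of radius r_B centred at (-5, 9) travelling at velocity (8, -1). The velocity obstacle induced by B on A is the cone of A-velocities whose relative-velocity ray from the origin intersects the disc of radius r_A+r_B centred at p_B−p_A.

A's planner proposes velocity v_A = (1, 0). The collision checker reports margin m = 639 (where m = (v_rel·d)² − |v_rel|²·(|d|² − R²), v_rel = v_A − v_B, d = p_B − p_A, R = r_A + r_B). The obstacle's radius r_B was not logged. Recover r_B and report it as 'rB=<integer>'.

m = 639
d = (-3, 12);  v_rel = (-7, 1),  |v_rel|² = 50
v_rel×d = (-7)·(12) − (1)·(-3) = -81
since m = R²·50 − (-81)²:  R² = (6561 + 639) / 50 = 144
R = √144 = 12  ⇒  r_B = 12 − 5 = 7

rB=7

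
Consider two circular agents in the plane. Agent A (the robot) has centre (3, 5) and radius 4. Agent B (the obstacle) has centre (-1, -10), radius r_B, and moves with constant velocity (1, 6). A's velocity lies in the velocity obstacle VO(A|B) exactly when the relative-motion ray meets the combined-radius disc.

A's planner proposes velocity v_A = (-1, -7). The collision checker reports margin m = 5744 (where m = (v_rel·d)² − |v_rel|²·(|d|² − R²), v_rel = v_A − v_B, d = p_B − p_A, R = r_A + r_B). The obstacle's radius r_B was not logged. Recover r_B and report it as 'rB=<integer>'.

m = 5744
d = (-4, -15);  v_rel = (-2, -13),  |v_rel|² = 173
v_rel×d = (-2)·(-15) − (-13)·(-4) = -22
since m = R²·173 − (-22)²:  R² = (484 + 5744) / 173 = 36
R = √36 = 6  ⇒  r_B = 6 − 4 = 2

rB=2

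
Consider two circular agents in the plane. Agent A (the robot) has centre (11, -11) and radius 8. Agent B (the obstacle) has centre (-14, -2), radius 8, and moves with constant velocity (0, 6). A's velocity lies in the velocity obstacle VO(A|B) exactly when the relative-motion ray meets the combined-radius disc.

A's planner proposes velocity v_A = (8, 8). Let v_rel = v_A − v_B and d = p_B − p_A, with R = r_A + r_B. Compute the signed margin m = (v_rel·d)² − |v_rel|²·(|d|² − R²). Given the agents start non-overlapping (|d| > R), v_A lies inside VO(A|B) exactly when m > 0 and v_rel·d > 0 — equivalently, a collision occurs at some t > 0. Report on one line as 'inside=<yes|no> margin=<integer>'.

d = (-25, 9),  |d|² = 706;  R = 8+8 = 16,  c = 706−16² = 450
v_rel = (8, 2),  |v_rel|² = 68;  v_rel·d = (8)·(-25) + (2)·(9) = -182
68·t² + 364·t + 450 = 0  ⇒  m = (-182)² − 68·450 = 2524
m = 2524 > 0,  v_rel·d = -182 < 0  ⇒  outside

inside=no margin=2524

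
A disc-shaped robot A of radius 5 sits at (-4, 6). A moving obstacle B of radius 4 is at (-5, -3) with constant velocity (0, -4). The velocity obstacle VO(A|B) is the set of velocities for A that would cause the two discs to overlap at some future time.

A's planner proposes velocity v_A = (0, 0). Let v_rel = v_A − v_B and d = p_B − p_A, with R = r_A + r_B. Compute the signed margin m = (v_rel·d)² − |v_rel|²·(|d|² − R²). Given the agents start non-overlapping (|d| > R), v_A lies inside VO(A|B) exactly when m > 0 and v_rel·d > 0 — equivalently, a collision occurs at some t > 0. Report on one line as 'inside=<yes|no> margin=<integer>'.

d = (-1, -9),  |d|² = 82;  R = 5+4 = 9,  c = 82−9² = 1
v_rel = (0, 4),  |v_rel|² = 16;  v_rel·d = (0)·(-1) + (4)·(-9) = -36
16·t² + 72·t + 1 = 0  ⇒  m = (-36)² − 16·1 = 1280
m = 1280 > 0,  v_rel·d = -36 < 0  ⇒  outside

inside=no margin=1280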